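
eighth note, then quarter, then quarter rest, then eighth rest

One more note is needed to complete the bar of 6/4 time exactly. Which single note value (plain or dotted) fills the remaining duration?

The bar of 6/4 = 12 eighth notes.
Each duration in eighth notes: eighth note = 1; quarter = 2; quarter rest = 2; eighth rest = 1.
Altogether 1 + 2 + 2 + 1 = 6.
Remaining: 12 − 6 = 6 eighth notes, which is a dotted half note.

dotted half note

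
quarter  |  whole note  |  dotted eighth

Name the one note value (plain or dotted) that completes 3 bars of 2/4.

3 bars of 2/4 = 24 sixteenth notes.
Each duration in sixteenth notes: quarter = 4; whole note = 16; dotted eighth = 3.
Sum: 4 + 16 + 3 = 23.
Remaining: 24 − 23 = 1 sixteenth note, which is a sixteenth note.

sixteenth note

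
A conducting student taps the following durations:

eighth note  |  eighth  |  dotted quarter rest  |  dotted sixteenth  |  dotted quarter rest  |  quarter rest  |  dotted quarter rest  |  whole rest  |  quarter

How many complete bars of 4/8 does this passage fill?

5

One bar of 4/8 = 16 thirty-second notes.
Working in thirty-second notes: eighth note = 4; eighth = 4; dotted quarter rest = 12; dotted sixteenth = 3; dotted quarter rest = 12; quarter rest = 8; dotted quarter rest = 12; whole rest = 32; quarter = 8.
Sum: 4 + 4 + 12 + 3 + 12 + 8 + 12 + 32 + 8 = 95.
95 ÷ 16 = 5 complete bars with 15 left over.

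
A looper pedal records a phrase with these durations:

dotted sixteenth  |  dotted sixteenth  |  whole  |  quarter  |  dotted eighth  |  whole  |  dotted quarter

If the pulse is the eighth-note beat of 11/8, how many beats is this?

24

One eighth-note beat = 4 thirty-second notes.
Working in thirty-second notes: dotted sixteenth = 3; dotted sixteenth = 3; whole = 32; quarter = 8; dotted eighth = 6; whole = 32; dotted quarter = 12.
Adding: 3 + 3 + 32 + 8 + 6 + 32 + 12 = 96.
96 ÷ 4 = 24 beats.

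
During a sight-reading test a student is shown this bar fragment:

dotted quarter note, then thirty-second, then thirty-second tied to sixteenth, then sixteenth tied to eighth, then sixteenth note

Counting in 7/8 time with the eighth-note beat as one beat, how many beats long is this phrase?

One eighth-note beat = 4 thirty-second notes.
Each duration in thirty-second notes: dotted quarter note = 12; thirty-second = 1; thirty-second tied to sixteenth (thirty-second + sixteenth) = 3; sixteenth tied to eighth (sixteenth + eighth) = 6; sixteenth note = 2.
Altogether 12 + 1 + 3 + 6 + 2 = 24.
24 ÷ 4 = 6 beats.

6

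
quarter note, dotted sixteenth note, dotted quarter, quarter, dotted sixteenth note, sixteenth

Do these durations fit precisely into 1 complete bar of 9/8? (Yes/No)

One bar of 9/8 = 36 thirty-second notes.
Working in thirty-second notes: quarter note = 8; dotted sixteenth note = 3; dotted quarter = 12; quarter = 8; dotted sixteenth note = 3; sixteenth = 2.
Sum: 8 + 3 + 12 + 8 + 3 + 2 = 36.
36 equals 36, so the answer is Yes.

Yes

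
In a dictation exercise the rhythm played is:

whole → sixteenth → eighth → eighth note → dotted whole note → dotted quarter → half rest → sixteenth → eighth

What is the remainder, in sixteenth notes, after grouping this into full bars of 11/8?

One bar of 11/8 = 22 sixteenth notes.
Working in sixteenth notes: whole = 16; sixteenth = 1; eighth = 2; eighth note = 2; dotted whole note = 24; dotted quarter = 6; half rest = 8; sixteenth = 1; eighth = 2.
Adding: 16 + 1 + 2 + 2 + 24 + 6 + 8 + 1 + 2 = 62.
62 ÷ 22 = 2 complete bars with 18 sixteenth notes remaining.

18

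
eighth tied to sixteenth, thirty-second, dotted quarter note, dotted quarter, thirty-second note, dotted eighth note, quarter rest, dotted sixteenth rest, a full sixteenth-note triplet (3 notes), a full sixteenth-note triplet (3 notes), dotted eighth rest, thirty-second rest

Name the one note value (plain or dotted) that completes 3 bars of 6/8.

3 bars of 6/8 = 72 thirty-second notes.
In thirty-second notes: eighth tied to sixteenth (eighth + sixteenth) = 6; thirty-second = 1; dotted quarter note = 12; dotted quarter = 12; thirty-second note = 1; dotted eighth note = 6; quarter rest = 8; dotted sixteenth rest = 3; a full sixteenth-note triplet (3 notes) (three triplet sixteenths span one eighth) = 4; a full sixteenth-note triplet (3 notes) (three triplet sixteenths span one eighth) = 4; dotted eighth rest = 6; thirty-second rest = 1.
Altogether 6 + 1 + 12 + 12 + 1 + 6 + 8 + 3 + 4 + 4 + 6 + 1 = 64.
Remaining: 72 − 64 = 8 thirty-second notes, which is a quarter note.

quarter note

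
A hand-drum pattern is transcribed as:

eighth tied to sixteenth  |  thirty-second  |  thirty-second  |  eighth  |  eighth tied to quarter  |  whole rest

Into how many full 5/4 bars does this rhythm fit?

One bar of 5/4 = 40 thirty-second notes.
Working in thirty-second notes: eighth tied to sixteenth (eighth + sixteenth) = 6; thirty-second = 1; thirty-second = 1; eighth = 4; eighth tied to quarter (eighth + quarter) = 12; whole rest = 32.
Sum: 6 + 1 + 1 + 4 + 12 + 32 = 56.
56 ÷ 40 = 1 complete bar with 16 left over.

1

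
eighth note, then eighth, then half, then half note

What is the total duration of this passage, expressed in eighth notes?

Working in eighth notes: eighth note = 1; eighth = 1; half = 4; half note = 4.
Adding: 1 + 1 + 4 + 4 = 10 eighth notes.

10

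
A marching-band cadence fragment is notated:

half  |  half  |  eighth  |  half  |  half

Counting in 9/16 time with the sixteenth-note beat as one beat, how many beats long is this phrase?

34

One sixteenth-note beat = 2 thirty-second notes.
In thirty-second notes: half = 16; half = 16; eighth = 4; half = 16; half = 16.
Adding: 16 + 16 + 4 + 16 + 16 = 68.
68 ÷ 2 = 34 beats.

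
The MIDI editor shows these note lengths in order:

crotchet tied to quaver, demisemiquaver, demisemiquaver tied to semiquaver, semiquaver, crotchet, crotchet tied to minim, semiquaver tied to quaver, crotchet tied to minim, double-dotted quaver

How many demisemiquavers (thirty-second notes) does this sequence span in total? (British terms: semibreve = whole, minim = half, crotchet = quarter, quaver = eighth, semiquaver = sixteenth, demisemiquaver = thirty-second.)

Convert each value to thirty-second notes: crotchet tied to quaver (crotchet + quaver) = 12; demisemiquaver = 1; demisemiquaver tied to semiquaver (demisemiquaver + semiquaver) = 3; semiquaver = 2; crotchet = 8; crotchet tied to minim (crotchet + minim) = 24; semiquaver tied to quaver (semiquaver + quaver) = 6; crotchet tied to minim (crotchet + minim) = 24; double-dotted quaver = 7.
Total: 12 + 1 + 3 + 2 + 8 + 24 + 6 + 24 + 7 = 87 thirty-second notes.

87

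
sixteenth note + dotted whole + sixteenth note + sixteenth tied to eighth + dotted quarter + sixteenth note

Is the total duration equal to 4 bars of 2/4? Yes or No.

No

One bar of 2/4 = 8 sixteenth notes, so 4 bars = 32.
Convert each value to sixteenth notes: sixteenth note = 1; dotted whole = 24; sixteenth note = 1; sixteenth tied to eighth (sixteenth + eighth) = 3; dotted quarter = 6; sixteenth note = 1.
Sum: 1 + 24 + 1 + 3 + 6 + 1 = 36.
36 exceeds 32, so the answer is No.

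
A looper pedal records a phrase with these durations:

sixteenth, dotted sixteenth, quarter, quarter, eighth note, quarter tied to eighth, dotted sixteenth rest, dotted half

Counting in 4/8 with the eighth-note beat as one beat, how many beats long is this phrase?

One eighth-note beat = 4 thirty-second notes.
Each duration in thirty-second notes: sixteenth = 2; dotted sixteenth = 3; quarter = 8; quarter = 8; eighth note = 4; quarter tied to eighth (quarter + eighth) = 12; dotted sixteenth rest = 3; dotted half = 24.
Adding: 2 + 3 + 8 + 8 + 4 + 12 + 3 + 24 = 64.
64 ÷ 4 = 16 beats.

16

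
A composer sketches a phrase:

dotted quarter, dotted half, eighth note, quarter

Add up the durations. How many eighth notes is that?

Working in eighth notes: dotted quarter = 3; dotted half = 6; eighth note = 1; quarter = 2.
Total: 3 + 6 + 1 + 2 = 12 eighth notes.

12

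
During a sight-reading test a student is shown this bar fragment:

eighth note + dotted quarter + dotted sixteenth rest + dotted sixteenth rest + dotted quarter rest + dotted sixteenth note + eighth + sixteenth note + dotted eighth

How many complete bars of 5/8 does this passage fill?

2

One bar of 5/8 = 20 thirty-second notes.
In thirty-second notes: eighth note = 4; dotted quarter = 12; dotted sixteenth rest = 3; dotted sixteenth rest = 3; dotted quarter rest = 12; dotted sixteenth note = 3; eighth = 4; sixteenth note = 2; dotted eighth = 6.
Sum: 4 + 12 + 3 + 3 + 12 + 3 + 4 + 2 + 6 = 49.
49 ÷ 20 = 2 complete bars with 9 left over.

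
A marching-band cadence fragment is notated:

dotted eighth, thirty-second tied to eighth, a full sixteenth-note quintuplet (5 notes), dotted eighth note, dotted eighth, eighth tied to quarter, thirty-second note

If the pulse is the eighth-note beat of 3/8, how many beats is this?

11

One eighth-note beat = 4 thirty-second notes.
Convert each value to thirty-second notes: dotted eighth = 6; thirty-second tied to eighth (thirty-second + eighth) = 5; a full sixteenth-note quintuplet (5 notes) (five quintuplet sixteenths span one quarter) = 8; dotted eighth note = 6; dotted eighth = 6; eighth tied to quarter (eighth + quarter) = 12; thirty-second note = 1.
Sum: 6 + 5 + 8 + 6 + 6 + 12 + 1 = 44.
44 ÷ 4 = 11 beats.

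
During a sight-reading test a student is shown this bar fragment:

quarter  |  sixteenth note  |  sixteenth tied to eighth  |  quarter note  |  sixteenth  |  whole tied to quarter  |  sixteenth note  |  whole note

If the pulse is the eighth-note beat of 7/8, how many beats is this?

One eighth-note beat = 2 sixteenth notes.
Each duration in sixteenth notes: quarter = 4; sixteenth note = 1; sixteenth tied to eighth (sixteenth + eighth) = 3; quarter note = 4; sixteenth = 1; whole tied to quarter (whole + quarter) = 20; sixteenth note = 1; whole note = 16.
Altogether 4 + 1 + 3 + 4 + 1 + 20 + 1 + 16 = 50.
50 ÷ 2 = 25 beats.

25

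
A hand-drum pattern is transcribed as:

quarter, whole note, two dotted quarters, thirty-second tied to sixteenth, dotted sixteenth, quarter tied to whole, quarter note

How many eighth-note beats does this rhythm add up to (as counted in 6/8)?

One eighth-note beat = 4 thirty-second notes.
In thirty-second notes: quarter = 8; whole note = 32; dotted quarter = 12; dotted quarter = 12; thirty-second tied to sixteenth (thirty-second + sixteenth) = 3; dotted sixteenth = 3; quarter tied to whole (quarter + whole) = 40; quarter note = 8.
Total: 8 + 32 + 12 + 12 + 3 + 3 + 40 + 8 = 118.
118 ÷ 4 = 29.5 beats.

29.5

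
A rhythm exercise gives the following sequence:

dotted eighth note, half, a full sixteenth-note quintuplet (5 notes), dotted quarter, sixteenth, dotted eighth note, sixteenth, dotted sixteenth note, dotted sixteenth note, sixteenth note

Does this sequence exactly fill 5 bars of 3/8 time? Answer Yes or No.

One bar of 3/8 = 12 thirty-second notes, so 5 bars = 60.
Express everything in thirty-second notes: dotted eighth note = 6; half = 16; a full sixteenth-note quintuplet (5 notes) (five quintuplet sixteenths span one quarter) = 8; dotted quarter = 12; sixteenth = 2; dotted eighth note = 6; sixteenth = 2; dotted sixteenth note = 3; dotted sixteenth note = 3; sixteenth note = 2.
Altogether 6 + 16 + 8 + 12 + 2 + 6 + 2 + 3 + 3 + 2 = 60.
60 equals 60, so the answer is Yes.

Yes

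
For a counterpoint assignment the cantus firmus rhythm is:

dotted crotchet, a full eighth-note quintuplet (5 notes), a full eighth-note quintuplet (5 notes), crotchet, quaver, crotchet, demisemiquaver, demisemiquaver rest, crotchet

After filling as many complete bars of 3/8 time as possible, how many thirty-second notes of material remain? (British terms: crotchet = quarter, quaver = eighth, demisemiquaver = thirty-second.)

2

One bar of 3/8 = 12 thirty-second notes.
Convert each value to thirty-second notes: dotted crotchet = 12; a full eighth-note quintuplet (5 notes) (five quintuplet eighths span one half) = 16; a full eighth-note quintuplet (5 notes) (five quintuplet eighths span one half) = 16; crotchet = 8; quaver = 4; crotchet = 8; demisemiquaver = 1; demisemiquaver rest = 1; crotchet = 8.
Adding: 12 + 16 + 16 + 8 + 4 + 8 + 1 + 1 + 8 = 74.
74 ÷ 12 = 6 complete bars with 2 thirty-second notes remaining.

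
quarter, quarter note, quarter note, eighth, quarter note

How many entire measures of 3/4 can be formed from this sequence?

One bar of 3/4 = 6 eighth notes.
Working in eighth notes: quarter = 2; quarter note = 2; quarter note = 2; eighth = 1; quarter note = 2.
Total: 2 + 2 + 2 + 1 + 2 = 9.
9 ÷ 6 = 1 complete bar with 3 left over.

1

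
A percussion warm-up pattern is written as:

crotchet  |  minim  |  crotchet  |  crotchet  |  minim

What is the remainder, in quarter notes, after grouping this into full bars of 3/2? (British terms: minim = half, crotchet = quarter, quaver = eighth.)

1

One bar of 3/2 = 6 quarter notes.
In quarter notes: crotchet = 1; minim = 2; crotchet = 1; crotchet = 1; minim = 2.
Altogether 1 + 2 + 1 + 1 + 2 = 7.
7 ÷ 6 = 1 complete bar with 1 quarter note remaining.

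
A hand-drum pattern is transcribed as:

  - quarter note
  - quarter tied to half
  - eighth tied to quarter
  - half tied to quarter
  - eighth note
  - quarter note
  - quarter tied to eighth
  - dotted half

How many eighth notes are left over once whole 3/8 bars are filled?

One bar of 3/8 = 3 eighth notes.
In eighth notes: quarter note = 2; quarter tied to half (quarter + half) = 6; eighth tied to quarter (eighth + quarter) = 3; half tied to quarter (half + quarter) = 6; eighth note = 1; quarter note = 2; quarter tied to eighth (quarter + eighth) = 3; dotted half = 6.
Sum: 2 + 6 + 3 + 6 + 1 + 2 + 3 + 6 = 29.
29 ÷ 3 = 9 complete bars with 2 eighth notes remaining.

2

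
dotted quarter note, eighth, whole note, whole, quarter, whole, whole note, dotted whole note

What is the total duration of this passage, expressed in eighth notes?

50

In eighth notes: dotted quarter note = 3; eighth = 1; whole note = 8; whole = 8; quarter = 2; whole = 8; whole note = 8; dotted whole note = 12.
Total: 3 + 1 + 8 + 8 + 2 + 8 + 8 + 12 = 50 eighth notes.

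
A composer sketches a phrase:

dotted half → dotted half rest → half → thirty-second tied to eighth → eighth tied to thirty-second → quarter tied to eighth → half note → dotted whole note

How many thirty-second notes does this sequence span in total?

In thirty-second notes: dotted half = 24; dotted half rest = 24; half = 16; thirty-second tied to eighth (thirty-second + eighth) = 5; eighth tied to thirty-second (eighth + thirty-second) = 5; quarter tied to eighth (quarter + eighth) = 12; half note = 16; dotted whole note = 48.
Total: 24 + 24 + 16 + 5 + 5 + 12 + 16 + 48 = 150 thirty-second notes.

150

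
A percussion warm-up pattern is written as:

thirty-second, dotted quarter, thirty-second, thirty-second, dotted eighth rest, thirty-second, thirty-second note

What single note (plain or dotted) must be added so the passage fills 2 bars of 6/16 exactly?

thirty-second note

2 bars of 6/16 = 24 thirty-second notes.
Working in thirty-second notes: thirty-second = 1; dotted quarter = 12; thirty-second = 1; thirty-second = 1; dotted eighth rest = 6; thirty-second = 1; thirty-second note = 1.
Adding: 1 + 12 + 1 + 1 + 6 + 1 + 1 = 23.
Remaining: 24 − 23 = 1 thirty-second note, which is a thirty-second note.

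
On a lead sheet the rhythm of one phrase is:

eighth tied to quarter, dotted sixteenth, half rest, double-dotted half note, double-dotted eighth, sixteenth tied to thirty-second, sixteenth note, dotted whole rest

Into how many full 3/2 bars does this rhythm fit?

One bar of 3/2 = 48 thirty-second notes.
Convert each value to thirty-second notes: eighth tied to quarter (eighth + quarter) = 12; dotted sixteenth = 3; half rest = 16; double-dotted half note = 28; double-dotted eighth = 7; sixteenth tied to thirty-second (sixteenth + thirty-second) = 3; sixteenth note = 2; dotted whole rest = 48.
Altogether 12 + 3 + 16 + 28 + 7 + 3 + 2 + 48 = 119.
119 ÷ 48 = 2 complete bars with 23 left over.

2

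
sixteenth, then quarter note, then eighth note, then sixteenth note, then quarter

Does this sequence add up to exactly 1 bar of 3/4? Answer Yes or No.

Yes

One bar of 3/4 = 12 sixteenth notes.
Express everything in sixteenth notes: sixteenth = 1; quarter note = 4; eighth note = 2; sixteenth note = 1; quarter = 4.
Total: 1 + 4 + 2 + 1 + 4 = 12.
12 equals 12, so the answer is Yes.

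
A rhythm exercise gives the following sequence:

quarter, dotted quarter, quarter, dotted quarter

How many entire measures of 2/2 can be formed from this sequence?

One bar of 2/2 = 8 eighth notes.
In eighth notes: quarter = 2; dotted quarter = 3; quarter = 2; dotted quarter = 3.
Sum: 2 + 3 + 2 + 3 = 10.
10 ÷ 8 = 1 complete bar with 2 left over.

1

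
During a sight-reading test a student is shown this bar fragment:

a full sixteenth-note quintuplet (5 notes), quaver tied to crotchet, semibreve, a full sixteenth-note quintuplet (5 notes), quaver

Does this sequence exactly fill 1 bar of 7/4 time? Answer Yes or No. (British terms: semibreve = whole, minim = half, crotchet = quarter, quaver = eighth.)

No

One bar of 7/4 = 14 eighth notes.
Working in eighth notes: a full sixteenth-note quintuplet (5 notes) (five quintuplet sixteenths span one quarter) = 2; quaver tied to crotchet (quaver + crotchet) = 3; semibreve = 8; a full sixteenth-note quintuplet (5 notes) (five quintuplet sixteenths span one quarter) = 2; quaver = 1.
Total: 2 + 3 + 8 + 2 + 1 = 16.
16 exceeds 14, so the answer is No.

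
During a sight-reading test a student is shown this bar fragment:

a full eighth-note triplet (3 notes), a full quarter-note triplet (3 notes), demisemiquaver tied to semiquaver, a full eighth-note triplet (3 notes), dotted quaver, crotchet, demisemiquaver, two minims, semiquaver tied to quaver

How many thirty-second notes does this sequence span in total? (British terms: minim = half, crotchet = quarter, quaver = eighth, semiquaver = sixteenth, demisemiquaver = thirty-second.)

Working in thirty-second notes: a full eighth-note triplet (3 notes) (three triplet eighths span one quarter) = 8; a full quarter-note triplet (3 notes) (three triplet quarters span one half) = 16; demisemiquaver tied to semiquaver (demisemiquaver + semiquaver) = 3; a full eighth-note triplet (3 notes) (three triplet eighths span one quarter) = 8; dotted quaver = 6; crotchet = 8; demisemiquaver = 1; minim = 16; minim = 16; semiquaver tied to quaver (semiquaver + quaver) = 6.
Altogether 8 + 16 + 3 + 8 + 6 + 8 + 1 + 16 + 16 + 6 = 88 thirty-second notes.

88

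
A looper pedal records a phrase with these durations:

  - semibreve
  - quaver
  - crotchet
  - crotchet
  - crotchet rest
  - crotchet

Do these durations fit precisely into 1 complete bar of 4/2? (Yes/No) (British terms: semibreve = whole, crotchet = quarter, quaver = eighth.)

One bar of 4/2 = 16 eighth notes.
Each duration in eighth notes: semibreve = 8; quaver = 1; crotchet = 2; crotchet = 2; crotchet rest = 2; crotchet = 2.
Sum: 8 + 1 + 2 + 2 + 2 + 2 = 17.
17 exceeds 16, so the answer is No.

No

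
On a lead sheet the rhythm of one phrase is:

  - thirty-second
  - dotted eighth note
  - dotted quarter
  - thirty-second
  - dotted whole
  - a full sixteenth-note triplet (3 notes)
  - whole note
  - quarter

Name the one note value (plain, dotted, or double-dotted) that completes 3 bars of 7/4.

double-dotted whole note

3 bars of 7/4 = 168 thirty-second notes.
Convert each value to thirty-second notes: thirty-second = 1; dotted eighth note = 6; dotted quarter = 12; thirty-second = 1; dotted whole = 48; a full sixteenth-note triplet (3 notes) (three triplet sixteenths span one eighth) = 4; whole note = 32; quarter = 8.
Altogether 1 + 6 + 12 + 1 + 48 + 4 + 32 + 8 = 112.
Remaining: 168 − 112 = 56 thirty-second notes, which is a double-dotted whole note.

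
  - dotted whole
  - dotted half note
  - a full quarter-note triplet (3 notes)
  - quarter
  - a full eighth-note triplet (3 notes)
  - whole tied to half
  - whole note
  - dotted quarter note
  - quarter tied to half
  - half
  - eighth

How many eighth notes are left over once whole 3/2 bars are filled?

One bar of 3/2 = 12 eighth notes.
Convert each value to eighth notes: dotted whole = 12; dotted half note = 6; a full quarter-note triplet (3 notes) (three triplet quarters span one half) = 4; quarter = 2; a full eighth-note triplet (3 notes) (three triplet eighths span one quarter) = 2; whole tied to half (whole + half) = 12; whole note = 8; dotted quarter note = 3; quarter tied to half (quarter + half) = 6; half = 4; eighth = 1.
Altogether 12 + 6 + 4 + 2 + 2 + 12 + 8 + 3 + 6 + 4 + 1 = 60.
60 ÷ 12 = 5 complete bars with 0 eighth notes remaining.

0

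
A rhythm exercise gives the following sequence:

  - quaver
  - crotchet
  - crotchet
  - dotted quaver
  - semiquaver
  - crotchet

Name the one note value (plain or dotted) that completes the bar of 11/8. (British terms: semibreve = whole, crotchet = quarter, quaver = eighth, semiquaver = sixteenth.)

quarter note

The bar of 11/8 = 22 sixteenth notes.
Convert each value to sixteenth notes: quaver = 2; crotchet = 4; crotchet = 4; dotted quaver = 3; semiquaver = 1; crotchet = 4.
Altogether 2 + 4 + 4 + 3 + 1 + 4 = 18.
Remaining: 22 − 18 = 4 sixteenth notes, which is a quarter note.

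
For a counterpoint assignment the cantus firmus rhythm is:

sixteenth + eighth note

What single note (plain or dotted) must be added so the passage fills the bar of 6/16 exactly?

The bar of 6/16 = 6 sixteenth notes.
In sixteenth notes: sixteenth = 1; eighth note = 2.
Total: 1 + 2 = 3.
Remaining: 6 − 3 = 3 sixteenth notes, which is a dotted eighth note.

dotted eighth note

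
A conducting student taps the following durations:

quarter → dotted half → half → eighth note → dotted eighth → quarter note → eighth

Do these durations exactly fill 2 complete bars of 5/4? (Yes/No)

No

One bar of 5/4 = 20 sixteenth notes, so 2 bars = 40.
Working in sixteenth notes: quarter = 4; dotted half = 12; half = 8; eighth note = 2; dotted eighth = 3; quarter note = 4; eighth = 2.
Sum: 4 + 12 + 8 + 2 + 3 + 4 + 2 = 35.
35 falls short of 40, so the answer is No.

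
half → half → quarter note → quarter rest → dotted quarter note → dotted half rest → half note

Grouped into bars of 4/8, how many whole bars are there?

6

One bar of 4/8 = 4 eighth notes.
Express everything in eighth notes: half = 4; half = 4; quarter note = 2; quarter rest = 2; dotted quarter note = 3; dotted half rest = 6; half note = 4.
Sum: 4 + 4 + 2 + 2 + 3 + 6 + 4 = 25.
25 ÷ 4 = 6 complete bars with 1 left over.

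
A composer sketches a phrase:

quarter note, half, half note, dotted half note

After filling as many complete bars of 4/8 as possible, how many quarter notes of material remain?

0

One bar of 4/8 = 2 quarter notes.
Express everything in quarter notes: quarter note = 1; half = 2; half note = 2; dotted half note = 3.
Altogether 1 + 2 + 2 + 3 = 8.
8 ÷ 2 = 4 complete bars with 0 quarter notes remaining.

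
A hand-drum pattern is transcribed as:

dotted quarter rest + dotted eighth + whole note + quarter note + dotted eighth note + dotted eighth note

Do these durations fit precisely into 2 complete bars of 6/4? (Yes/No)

One bar of 6/4 = 24 sixteenth notes, so 2 bars = 48.
In sixteenth notes: dotted quarter rest = 6; dotted eighth = 3; whole note = 16; quarter note = 4; dotted eighth note = 3; dotted eighth note = 3.
Altogether 6 + 3 + 16 + 4 + 3 + 3 = 35.
35 falls short of 48, so the answer is No.

No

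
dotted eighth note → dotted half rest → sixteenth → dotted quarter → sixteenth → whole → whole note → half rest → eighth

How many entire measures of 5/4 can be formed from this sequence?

3

One bar of 5/4 = 20 sixteenth notes.
In sixteenth notes: dotted eighth note = 3; dotted half rest = 12; sixteenth = 1; dotted quarter = 6; sixteenth = 1; whole = 16; whole note = 16; half rest = 8; eighth = 2.
Adding: 3 + 12 + 1 + 6 + 1 + 16 + 16 + 8 + 2 = 65.
65 ÷ 20 = 3 complete bars with 5 left over.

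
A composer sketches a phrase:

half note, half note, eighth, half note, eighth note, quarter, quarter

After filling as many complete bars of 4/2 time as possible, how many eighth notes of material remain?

2

One bar of 4/2 = 16 eighth notes.
Convert each value to eighth notes: half note = 4; half note = 4; eighth = 1; half note = 4; eighth note = 1; quarter = 2; quarter = 2.
Altogether 4 + 4 + 1 + 4 + 1 + 2 + 2 = 18.
18 ÷ 16 = 1 complete bar with 2 eighth notes remaining.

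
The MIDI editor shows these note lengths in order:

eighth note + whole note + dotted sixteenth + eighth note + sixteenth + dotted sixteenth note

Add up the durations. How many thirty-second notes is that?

Convert each value to thirty-second notes: eighth note = 4; whole note = 32; dotted sixteenth = 3; eighth note = 4; sixteenth = 2; dotted sixteenth note = 3.
Total: 4 + 32 + 3 + 4 + 2 + 3 = 48 thirty-second notes.

48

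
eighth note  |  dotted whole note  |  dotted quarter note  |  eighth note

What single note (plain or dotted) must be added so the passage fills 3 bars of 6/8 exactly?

eighth note

3 bars of 6/8 = 18 eighth notes.
In eighth notes: eighth note = 1; dotted whole note = 12; dotted quarter note = 3; eighth note = 1.
Altogether 1 + 12 + 3 + 1 = 17.
Remaining: 18 − 17 = 1 eighth note, which is a eighth note.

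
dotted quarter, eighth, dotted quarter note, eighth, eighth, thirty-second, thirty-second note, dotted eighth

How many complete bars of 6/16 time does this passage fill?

3

One bar of 6/16 = 12 thirty-second notes.
Each duration in thirty-second notes: dotted quarter = 12; eighth = 4; dotted quarter note = 12; eighth = 4; eighth = 4; thirty-second = 1; thirty-second note = 1; dotted eighth = 6.
Sum: 12 + 4 + 12 + 4 + 4 + 1 + 1 + 6 = 44.
44 ÷ 12 = 3 complete bars with 8 left over.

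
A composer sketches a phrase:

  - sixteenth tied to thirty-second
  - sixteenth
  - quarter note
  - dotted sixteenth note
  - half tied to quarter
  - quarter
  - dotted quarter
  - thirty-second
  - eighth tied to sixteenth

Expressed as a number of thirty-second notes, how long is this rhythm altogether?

Working in thirty-second notes: sixteenth tied to thirty-second (sixteenth + thirty-second) = 3; sixteenth = 2; quarter note = 8; dotted sixteenth note = 3; half tied to quarter (half + quarter) = 24; quarter = 8; dotted quarter = 12; thirty-second = 1; eighth tied to sixteenth (eighth + sixteenth) = 6.
Total: 3 + 2 + 8 + 3 + 24 + 8 + 12 + 1 + 6 = 67 thirty-second notes.

67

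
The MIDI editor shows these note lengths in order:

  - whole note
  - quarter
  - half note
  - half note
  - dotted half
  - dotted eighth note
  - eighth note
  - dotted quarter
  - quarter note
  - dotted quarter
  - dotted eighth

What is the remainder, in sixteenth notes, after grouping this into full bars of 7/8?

One bar of 7/8 = 14 sixteenth notes.
Working in sixteenth notes: whole note = 16; quarter = 4; half note = 8; half note = 8; dotted half = 12; dotted eighth note = 3; eighth note = 2; dotted quarter = 6; quarter note = 4; dotted quarter = 6; dotted eighth = 3.
Adding: 16 + 4 + 8 + 8 + 12 + 3 + 2 + 6 + 4 + 6 + 3 = 72.
72 ÷ 14 = 5 complete bars with 2 sixteenth notes remaining.

2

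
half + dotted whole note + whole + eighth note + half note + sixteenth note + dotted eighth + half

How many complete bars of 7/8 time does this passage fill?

One bar of 7/8 = 14 sixteenth notes.
Each duration in sixteenth notes: half = 8; dotted whole note = 24; whole = 16; eighth note = 2; half note = 8; sixteenth note = 1; dotted eighth = 3; half = 8.
Altogether 8 + 24 + 16 + 2 + 8 + 1 + 3 + 8 = 70.
70 ÷ 14 = 5 complete bars with 0 left over.

5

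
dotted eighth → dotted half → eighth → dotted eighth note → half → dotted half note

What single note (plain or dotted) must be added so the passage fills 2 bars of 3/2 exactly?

half note

2 bars of 3/2 = 48 sixteenth notes.
Each duration in sixteenth notes: dotted eighth = 3; dotted half = 12; eighth = 2; dotted eighth note = 3; half = 8; dotted half note = 12.
Adding: 3 + 12 + 2 + 3 + 8 + 12 = 40.
Remaining: 48 − 40 = 8 sixteenth notes, which is a half note.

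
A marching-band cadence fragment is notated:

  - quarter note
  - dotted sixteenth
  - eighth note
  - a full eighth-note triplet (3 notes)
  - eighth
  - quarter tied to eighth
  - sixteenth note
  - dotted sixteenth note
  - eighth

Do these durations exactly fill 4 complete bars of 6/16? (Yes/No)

Yes

One bar of 6/16 = 12 thirty-second notes, so 4 bars = 48.
Each duration in thirty-second notes: quarter note = 8; dotted sixteenth = 3; eighth note = 4; a full eighth-note triplet (3 notes) (three triplet eighths span one quarter) = 8; eighth = 4; quarter tied to eighth (quarter + eighth) = 12; sixteenth note = 2; dotted sixteenth note = 3; eighth = 4.
Sum: 8 + 3 + 4 + 8 + 4 + 12 + 2 + 3 + 4 = 48.
48 equals 48, so the answer is Yes.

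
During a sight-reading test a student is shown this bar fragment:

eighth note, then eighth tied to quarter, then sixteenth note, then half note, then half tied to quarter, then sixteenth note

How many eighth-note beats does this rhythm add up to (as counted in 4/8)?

One eighth-note beat = 2 sixteenth notes.
Express everything in sixteenth notes: eighth note = 2; eighth tied to quarter (eighth + quarter) = 6; sixteenth note = 1; half note = 8; half tied to quarter (half + quarter) = 12; sixteenth note = 1.
Total: 2 + 6 + 1 + 8 + 12 + 1 = 30.
30 ÷ 2 = 15 beats.

15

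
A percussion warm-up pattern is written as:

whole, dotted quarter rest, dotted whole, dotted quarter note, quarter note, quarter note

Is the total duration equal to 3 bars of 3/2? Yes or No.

No

One bar of 3/2 = 12 eighth notes, so 3 bars = 36.
Convert each value to eighth notes: whole = 8; dotted quarter rest = 3; dotted whole = 12; dotted quarter note = 3; quarter note = 2; quarter note = 2.
Adding: 8 + 3 + 12 + 3 + 2 + 2 = 30.
30 falls short of 36, so the answer is No.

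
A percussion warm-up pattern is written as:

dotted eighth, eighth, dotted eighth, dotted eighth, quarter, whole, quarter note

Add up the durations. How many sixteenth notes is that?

In sixteenth notes: dotted eighth = 3; eighth = 2; dotted eighth = 3; dotted eighth = 3; quarter = 4; whole = 16; quarter note = 4.
Altogether 3 + 2 + 3 + 3 + 4 + 16 + 4 = 35 sixteenth notes.

35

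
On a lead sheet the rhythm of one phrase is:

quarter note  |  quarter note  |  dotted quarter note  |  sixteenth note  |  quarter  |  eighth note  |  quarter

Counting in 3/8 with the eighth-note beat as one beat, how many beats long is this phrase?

One eighth-note beat = 2 sixteenth notes.
Each duration in sixteenth notes: quarter note = 4; quarter note = 4; dotted quarter note = 6; sixteenth note = 1; quarter = 4; eighth note = 2; quarter = 4.
Altogether 4 + 4 + 6 + 1 + 4 + 2 + 4 = 25.
25 ÷ 2 = 12.5 beats.

12.5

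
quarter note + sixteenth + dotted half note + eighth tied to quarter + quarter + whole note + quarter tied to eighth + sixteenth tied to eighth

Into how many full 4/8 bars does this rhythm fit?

One bar of 4/8 = 8 sixteenth notes.
Express everything in sixteenth notes: quarter note = 4; sixteenth = 1; dotted half note = 12; eighth tied to quarter (eighth + quarter) = 6; quarter = 4; whole note = 16; quarter tied to eighth (quarter + eighth) = 6; sixteenth tied to eighth (sixteenth + eighth) = 3.
Adding: 4 + 1 + 12 + 6 + 4 + 16 + 6 + 3 = 52.
52 ÷ 8 = 6 complete bars with 4 left over.

6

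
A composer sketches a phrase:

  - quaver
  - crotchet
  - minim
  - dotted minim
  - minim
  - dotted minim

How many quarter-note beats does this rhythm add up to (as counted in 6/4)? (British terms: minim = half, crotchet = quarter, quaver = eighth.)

One quarter-note beat = 2 eighth notes.
Each duration in eighth notes: quaver = 1; crotchet = 2; minim = 4; dotted minim = 6; minim = 4; dotted minim = 6.
Altogether 1 + 2 + 4 + 6 + 4 + 6 = 23.
23 ÷ 2 = 11.5 beats.

11.5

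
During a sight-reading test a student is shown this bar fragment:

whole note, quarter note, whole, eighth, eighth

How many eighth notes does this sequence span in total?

20

Working in eighth notes: whole note = 8; quarter note = 2; whole = 8; eighth = 1; eighth = 1.
Sum: 8 + 2 + 8 + 1 + 1 = 20 eighth notes.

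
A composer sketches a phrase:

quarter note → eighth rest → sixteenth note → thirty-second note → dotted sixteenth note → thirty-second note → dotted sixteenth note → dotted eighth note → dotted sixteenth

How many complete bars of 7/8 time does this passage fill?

One bar of 7/8 = 28 thirty-second notes.
Working in thirty-second notes: quarter note = 8; eighth rest = 4; sixteenth note = 2; thirty-second note = 1; dotted sixteenth note = 3; thirty-second note = 1; dotted sixteenth note = 3; dotted eighth note = 6; dotted sixteenth = 3.
Adding: 8 + 4 + 2 + 1 + 3 + 1 + 3 + 6 + 3 = 31.
31 ÷ 28 = 1 complete bar with 3 left over.

1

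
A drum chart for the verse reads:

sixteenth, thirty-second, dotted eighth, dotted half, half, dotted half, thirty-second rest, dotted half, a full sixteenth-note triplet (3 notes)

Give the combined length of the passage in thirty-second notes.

102

Working in thirty-second notes: sixteenth = 2; thirty-second = 1; dotted eighth = 6; dotted half = 24; half = 16; dotted half = 24; thirty-second rest = 1; dotted half = 24; a full sixteenth-note triplet (3 notes) (three triplet sixteenths span one eighth) = 4.
Total: 2 + 1 + 6 + 24 + 16 + 24 + 1 + 24 + 4 = 102 thirty-second notes.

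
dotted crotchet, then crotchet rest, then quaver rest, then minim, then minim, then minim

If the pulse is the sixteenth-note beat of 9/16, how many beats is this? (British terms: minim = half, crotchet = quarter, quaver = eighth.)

One sixteenth-note beat = 2 thirty-second notes.
Convert each value to thirty-second notes: dotted crotchet = 12; crotchet rest = 8; quaver rest = 4; minim = 16; minim = 16; minim = 16.
Altogether 12 + 8 + 4 + 16 + 16 + 16 = 72.
72 ÷ 2 = 36 beats.

36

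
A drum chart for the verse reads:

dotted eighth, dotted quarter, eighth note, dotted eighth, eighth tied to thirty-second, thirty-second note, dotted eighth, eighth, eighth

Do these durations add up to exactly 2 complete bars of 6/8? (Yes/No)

Yes

One bar of 6/8 = 24 thirty-second notes, so 2 bars = 48.
Convert each value to thirty-second notes: dotted eighth = 6; dotted quarter = 12; eighth note = 4; dotted eighth = 6; eighth tied to thirty-second (eighth + thirty-second) = 5; thirty-second note = 1; dotted eighth = 6; eighth = 4; eighth = 4.
Altogether 6 + 12 + 4 + 6 + 5 + 1 + 6 + 4 + 4 = 48.
48 equals 48, so the answer is Yes.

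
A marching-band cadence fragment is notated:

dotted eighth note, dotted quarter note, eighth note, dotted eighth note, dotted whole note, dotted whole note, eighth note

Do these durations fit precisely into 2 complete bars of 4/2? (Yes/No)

Yes

One bar of 4/2 = 32 sixteenth notes, so 2 bars = 64.
Express everything in sixteenth notes: dotted eighth note = 3; dotted quarter note = 6; eighth note = 2; dotted eighth note = 3; dotted whole note = 24; dotted whole note = 24; eighth note = 2.
Altogether 3 + 6 + 2 + 3 + 24 + 24 + 2 = 64.
64 equals 64, so the answer is Yes.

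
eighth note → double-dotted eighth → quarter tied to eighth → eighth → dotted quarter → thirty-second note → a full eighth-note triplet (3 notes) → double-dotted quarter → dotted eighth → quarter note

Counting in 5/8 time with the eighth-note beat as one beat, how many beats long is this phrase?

One eighth-note beat = 4 thirty-second notes.
Each duration in thirty-second notes: eighth note = 4; double-dotted eighth = 7; quarter tied to eighth (quarter + eighth) = 12; eighth = 4; dotted quarter = 12; thirty-second note = 1; a full eighth-note triplet (3 notes) (three triplet eighths span one quarter) = 8; double-dotted quarter = 14; dotted eighth = 6; quarter note = 8.
Sum: 4 + 7 + 12 + 4 + 12 + 1 + 8 + 14 + 6 + 8 = 76.
76 ÷ 4 = 19 beats.

19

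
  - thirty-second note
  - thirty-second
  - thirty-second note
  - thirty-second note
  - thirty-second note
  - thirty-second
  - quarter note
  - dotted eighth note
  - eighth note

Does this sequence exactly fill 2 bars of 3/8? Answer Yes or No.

Yes

One bar of 3/8 = 12 thirty-second notes, so 2 bars = 24.
In thirty-second notes: thirty-second note = 1; thirty-second = 1; thirty-second note = 1; thirty-second note = 1; thirty-second note = 1; thirty-second = 1; quarter note = 8; dotted eighth note = 6; eighth note = 4.
Adding: 1 + 1 + 1 + 1 + 1 + 1 + 8 + 6 + 4 = 24.
24 equals 24, so the answer is Yes.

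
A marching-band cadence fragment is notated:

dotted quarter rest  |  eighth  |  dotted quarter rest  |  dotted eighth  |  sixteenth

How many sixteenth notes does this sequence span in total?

18

Convert each value to sixteenth notes: dotted quarter rest = 6; eighth = 2; dotted quarter rest = 6; dotted eighth = 3; sixteenth = 1.
Total: 6 + 2 + 6 + 3 + 1 = 18 sixteenth notes.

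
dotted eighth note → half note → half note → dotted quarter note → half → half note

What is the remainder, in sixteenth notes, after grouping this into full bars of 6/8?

5

One bar of 6/8 = 12 sixteenth notes.
In sixteenth notes: dotted eighth note = 3; half note = 8; half note = 8; dotted quarter note = 6; half = 8; half note = 8.
Adding: 3 + 8 + 8 + 6 + 8 + 8 = 41.
41 ÷ 12 = 3 complete bars with 5 sixteenth notes remaining.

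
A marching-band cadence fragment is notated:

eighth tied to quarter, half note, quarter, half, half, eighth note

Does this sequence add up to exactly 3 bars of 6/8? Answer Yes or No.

One bar of 6/8 = 6 eighth notes, so 3 bars = 18.
Convert each value to eighth notes: eighth tied to quarter (eighth + quarter) = 3; half note = 4; quarter = 2; half = 4; half = 4; eighth note = 1.
Total: 3 + 4 + 2 + 4 + 4 + 1 = 18.
18 equals 18, so the answer is Yes.

Yes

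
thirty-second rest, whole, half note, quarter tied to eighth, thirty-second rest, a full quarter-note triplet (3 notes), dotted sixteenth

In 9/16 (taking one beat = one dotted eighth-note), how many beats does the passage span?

13.5

One dotted eighth-note beat = 6 thirty-second notes.
Working in thirty-second notes: thirty-second rest = 1; whole = 32; half note = 16; quarter tied to eighth (quarter + eighth) = 12; thirty-second rest = 1; a full quarter-note triplet (3 notes) (three triplet quarters span one half) = 16; dotted sixteenth = 3.
Altogether 1 + 32 + 16 + 12 + 1 + 16 + 3 = 81.
81 ÷ 6 = 13.5 beats.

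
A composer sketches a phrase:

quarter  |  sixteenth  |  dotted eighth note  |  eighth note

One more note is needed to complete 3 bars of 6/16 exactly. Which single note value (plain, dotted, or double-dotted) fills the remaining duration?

3 bars of 6/16 = 18 sixteenth notes.
Express everything in sixteenth notes: quarter = 4; sixteenth = 1; dotted eighth note = 3; eighth note = 2.
Sum: 4 + 1 + 3 + 2 = 10.
Remaining: 18 − 10 = 8 sixteenth notes, which is a half note.

half note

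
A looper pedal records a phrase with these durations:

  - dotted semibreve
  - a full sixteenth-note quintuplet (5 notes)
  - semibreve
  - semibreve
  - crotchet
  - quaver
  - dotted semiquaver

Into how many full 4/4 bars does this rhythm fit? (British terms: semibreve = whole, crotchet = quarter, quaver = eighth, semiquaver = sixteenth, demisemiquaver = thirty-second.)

4

One bar of 4/4 = 32 thirty-second notes.
Express everything in thirty-second notes: dotted semibreve = 48; a full sixteenth-note quintuplet (5 notes) (five quintuplet sixteenths span one quarter) = 8; semibreve = 32; semibreve = 32; crotchet = 8; quaver = 4; dotted semiquaver = 3.
Altogether 48 + 8 + 32 + 32 + 8 + 4 + 3 = 135.
135 ÷ 32 = 4 complete bars with 7 left over.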